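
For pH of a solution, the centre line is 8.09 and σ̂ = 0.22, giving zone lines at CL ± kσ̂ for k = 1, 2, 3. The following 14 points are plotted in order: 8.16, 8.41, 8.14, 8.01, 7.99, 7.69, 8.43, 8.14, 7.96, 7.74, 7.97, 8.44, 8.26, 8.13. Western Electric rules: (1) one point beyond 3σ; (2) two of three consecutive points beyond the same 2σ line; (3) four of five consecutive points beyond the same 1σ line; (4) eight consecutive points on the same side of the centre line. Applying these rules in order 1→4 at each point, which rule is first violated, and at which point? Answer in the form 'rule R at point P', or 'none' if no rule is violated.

Zone of each point (C = within 1σ̂, B = 1σ̂–2σ̂, A = 2σ̂–3σ̂, * = beyond 3σ̂; sign = side of CL): 1:+C, 2:+B, 3:+C, 4:-C, 5:-C, 6:-B, 7:+B, 8:+C, 9:-C, 10:-B, 11:-C, 12:+B, 13:+C, 14:+C
No rule fires across all 14 points.

none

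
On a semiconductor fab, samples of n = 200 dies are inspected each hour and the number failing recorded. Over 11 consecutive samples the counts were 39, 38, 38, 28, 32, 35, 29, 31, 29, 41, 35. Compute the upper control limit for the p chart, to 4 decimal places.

p̄ = Σdᵢ / (k·n) = 375 / (11 × 200) = 0.17045
UCL = p̄ + 3·√(p̄(1−p̄)/n) = 0.17045 + 3 × √(0.17045×0.82955/200) = 0.17045 + 3 × 0.02659 = 0.25022

0.2502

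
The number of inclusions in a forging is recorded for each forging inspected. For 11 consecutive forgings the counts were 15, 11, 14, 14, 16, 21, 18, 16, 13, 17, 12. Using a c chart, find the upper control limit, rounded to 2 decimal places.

26.87

c̄ = (15 + 11 + 14 + 14 + 16 + 21 + 18 + 16 + 13 + 17 + 12) / 11 = 167 / 11 = 15.1818
UCL = c̄ + 3√c̄ = 15.1818 + 3 × √15.1818 = 15.1818 + 3 × 3.8964 = 26.8710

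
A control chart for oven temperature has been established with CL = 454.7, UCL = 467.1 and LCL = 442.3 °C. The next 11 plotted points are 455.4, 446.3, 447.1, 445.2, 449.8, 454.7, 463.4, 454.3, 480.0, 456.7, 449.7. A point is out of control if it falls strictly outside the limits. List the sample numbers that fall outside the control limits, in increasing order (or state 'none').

Compare each point to [442.3, 467.1]: sample 9 = 480.0 > UCL.

9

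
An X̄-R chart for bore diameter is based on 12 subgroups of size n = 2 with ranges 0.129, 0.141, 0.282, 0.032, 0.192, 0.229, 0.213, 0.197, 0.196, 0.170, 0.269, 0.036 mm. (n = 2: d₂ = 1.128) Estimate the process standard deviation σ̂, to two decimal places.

0.15

R̄ = (0.129 + 0.141 + 0.282 + 0.032 + 0.192 + 0.229 + 0.213 + 0.197 + 0.196 + 0.170 + 0.269 + 0.036) / 12 = 0.1738
σ̂ = R̄ / d₂ = 0.1738 / 1.128 = 0.1541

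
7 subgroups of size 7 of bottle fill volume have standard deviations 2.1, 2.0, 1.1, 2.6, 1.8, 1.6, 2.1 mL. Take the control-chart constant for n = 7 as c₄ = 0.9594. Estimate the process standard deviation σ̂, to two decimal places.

1.98

s̄ = (2.1 + 2.0 + 1.1 + 2.6 + 1.8 + 1.6 + 2.1) / 7 = 1.9000
σ̂ = s̄ / c₄ = 1.9000 / 0.9594 = 1.9804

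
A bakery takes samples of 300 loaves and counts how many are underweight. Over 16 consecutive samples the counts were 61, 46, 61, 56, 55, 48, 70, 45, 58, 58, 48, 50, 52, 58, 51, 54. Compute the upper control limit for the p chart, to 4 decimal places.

0.2482

p̄ = Σdᵢ / (k·n) = 871 / (16 × 300) = 0.18146
UCL = p̄ + 3·√(p̄(1−p̄)/n) = 0.18146 + 3 × √(0.18146×0.81854/300) = 0.18146 + 3 × 0.02225 = 0.24821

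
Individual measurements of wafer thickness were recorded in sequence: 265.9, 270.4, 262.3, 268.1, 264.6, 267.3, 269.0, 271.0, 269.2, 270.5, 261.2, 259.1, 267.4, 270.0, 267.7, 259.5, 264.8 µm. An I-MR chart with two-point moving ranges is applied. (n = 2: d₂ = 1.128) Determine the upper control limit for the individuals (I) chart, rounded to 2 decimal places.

X̄ = (265.9 + 270.4 + 262.3 + 268.1 + 264.6 + 267.3 + 269.0 + 271.0 + 269.2 + 270.5 + 261.2 + 259.1 + 267.4 + 270.0 + 267.7 + 259.5 + 264.8) / 17 = 266.3529
Moving ranges: 4.5, 8.1, 5.8, 3.5, 2.7, 1.7, 2.0, 1.8, 1.3, 9.3, 2.1, 8.3, 2.6, 2.3, 8.2, 5.3; M̄R̄ = 69.5000 / 16 = 4.3438
UCL = X̄ + 3·M̄R̄/d₂ = 266.3529 + 3 × 4.3438 / 1.128 = 277.9055

277.91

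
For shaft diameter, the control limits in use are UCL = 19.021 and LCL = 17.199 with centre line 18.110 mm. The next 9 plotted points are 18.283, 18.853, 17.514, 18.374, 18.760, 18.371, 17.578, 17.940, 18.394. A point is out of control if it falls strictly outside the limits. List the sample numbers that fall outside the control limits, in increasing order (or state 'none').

none

All 9 points lie within [17.199, 19.021].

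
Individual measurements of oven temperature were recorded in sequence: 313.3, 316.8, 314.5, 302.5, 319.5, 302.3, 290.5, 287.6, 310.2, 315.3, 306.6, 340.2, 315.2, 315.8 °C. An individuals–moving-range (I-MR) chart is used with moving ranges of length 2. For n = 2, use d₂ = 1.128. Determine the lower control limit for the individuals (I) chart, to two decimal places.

X̄ = (313.3 + 316.8 + 314.5 + 302.5 + 319.5 + 302.3 + 290.5 + 287.6 + 310.2 + 315.3 + 306.6 + 340.2 + 315.2 + 315.8) / 14 = 310.7357
Moving ranges: 3.5, 2.3, 12.0, 17.0, 17.2, 11.8, 2.9, 22.6, 5.1, 8.7, 33.6, 25.0, 0.6; M̄R̄ = 162.3000 / 13 = 12.4846
LCL = X̄ − 3·M̄R̄/d₂ = 310.7357 − 3 × 12.4846 / 1.128 = 277.5319

277.53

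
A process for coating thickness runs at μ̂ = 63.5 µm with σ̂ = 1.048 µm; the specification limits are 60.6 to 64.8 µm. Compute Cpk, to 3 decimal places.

0.413

Cpu = (USL − μ̂) / (3σ̂) = (64.8 − 63.5) / (3 × 1.048) = 0.4135; Cpl = (μ̂ − LSL) / (3σ̂) = (63.5 − 60.6) / (3 × 1.048) = 0.9224; Cpk = min(Cpu, Cpl) = 0.4135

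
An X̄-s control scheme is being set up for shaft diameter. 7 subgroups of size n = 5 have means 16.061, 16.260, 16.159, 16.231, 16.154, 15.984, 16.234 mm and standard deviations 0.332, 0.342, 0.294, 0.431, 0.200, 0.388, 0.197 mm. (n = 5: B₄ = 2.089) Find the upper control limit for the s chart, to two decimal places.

s̄ = (0.332 + 0.342 + 0.294 + 0.431 + 0.200 + 0.388 + 0.197) / 7 = 0.3120
UCL_s = B₄·s̄ = 2.089 × 0.3120 = 0.6518

0.65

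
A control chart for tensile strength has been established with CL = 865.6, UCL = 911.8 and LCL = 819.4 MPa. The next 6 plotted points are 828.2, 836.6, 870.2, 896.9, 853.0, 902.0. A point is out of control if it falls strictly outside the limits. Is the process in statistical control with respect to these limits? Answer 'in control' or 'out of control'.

All 6 points lie within [819.4, 911.8].

in control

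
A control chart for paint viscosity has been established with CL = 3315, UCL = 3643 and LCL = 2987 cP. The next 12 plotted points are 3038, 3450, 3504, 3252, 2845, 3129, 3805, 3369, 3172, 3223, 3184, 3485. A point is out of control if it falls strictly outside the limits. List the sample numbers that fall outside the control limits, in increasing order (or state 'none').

5, 7

Compare each point to [2987, 3643]: sample 5 = 2845 < LCL; sample 7 = 3805 > UCL.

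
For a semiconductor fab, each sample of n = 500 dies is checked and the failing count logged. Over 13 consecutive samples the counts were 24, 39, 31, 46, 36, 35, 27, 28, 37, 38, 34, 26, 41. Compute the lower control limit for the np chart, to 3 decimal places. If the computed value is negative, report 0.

17.112

p̄ = Σdᵢ / (k·n) = 442 / (13 × 500) = 0.06800
LCL = np̄ − 3·√(np̄(1−p̄)) = 34.0000 − 3 × 5.6292 = 17.1124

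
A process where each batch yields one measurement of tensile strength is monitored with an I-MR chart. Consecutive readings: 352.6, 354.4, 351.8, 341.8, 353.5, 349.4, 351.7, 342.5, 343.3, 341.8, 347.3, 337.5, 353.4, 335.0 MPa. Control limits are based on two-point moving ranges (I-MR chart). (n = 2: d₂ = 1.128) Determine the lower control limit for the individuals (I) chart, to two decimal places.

X̄ = (352.6 + 354.4 + 351.8 + 341.8 + 353.5 + 349.4 + 351.7 + 342.5 + 343.3 + 341.8 + 347.3 + 337.5 + 353.4 + 335.0) / 14 = 346.8571
Moving ranges: 1.8, 2.6, 10.0, 11.7, 4.1, 2.3, 9.2, 0.8, 1.5, 5.5, 9.8, 15.9, 18.4; M̄R̄ = 93.6000 / 13 = 7.2000
LCL = X̄ − 3·M̄R̄/d₂ = 346.8571 − 3 × 7.2000 / 1.128 = 327.7082

327.71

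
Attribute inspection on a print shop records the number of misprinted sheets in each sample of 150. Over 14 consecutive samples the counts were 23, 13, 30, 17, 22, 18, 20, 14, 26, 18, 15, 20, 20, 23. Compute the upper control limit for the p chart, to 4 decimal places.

p̄ = Σdᵢ / (k·n) = 279 / (14 × 150) = 0.13286
UCL = p̄ + 3·√(p̄(1−p̄)/n) = 0.13286 + 3 × √(0.13286×0.86714/150) = 0.13286 + 3 × 0.02771 = 0.21600

0.2160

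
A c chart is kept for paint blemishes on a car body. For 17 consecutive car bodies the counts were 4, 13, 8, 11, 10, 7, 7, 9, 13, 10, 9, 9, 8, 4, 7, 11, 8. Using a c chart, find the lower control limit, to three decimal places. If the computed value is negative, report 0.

0.000

c̄ = (4 + 13 + 8 + 11 + 10 + 7 + 7 + 9 + 13 + 10 + 9 + 9 + 8 + 4 + 7 + 11 + 8) / 17 = 148 / 17 = 8.7059
LCL = c̄ − 3√c̄ = 8.7059 − 3 × 2.9506 = -0.1458 → 0 (cannot be negative)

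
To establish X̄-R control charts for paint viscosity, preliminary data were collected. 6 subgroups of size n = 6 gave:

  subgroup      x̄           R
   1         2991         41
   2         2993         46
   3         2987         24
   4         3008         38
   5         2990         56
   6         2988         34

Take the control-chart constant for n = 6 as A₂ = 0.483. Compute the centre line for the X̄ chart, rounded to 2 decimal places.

2992.83

X̄̄ = (2991 + 2993 + 2987 + 3008 + 2990 + 2988) / 6 = 17957.0000 / 6 = 2992.8333
CL = X̄̄ = 2992.8333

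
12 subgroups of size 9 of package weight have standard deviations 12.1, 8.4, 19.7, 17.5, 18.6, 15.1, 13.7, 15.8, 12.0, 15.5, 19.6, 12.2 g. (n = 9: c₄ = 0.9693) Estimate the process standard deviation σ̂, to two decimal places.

s̄ = (12.1 + 8.4 + 19.7 + 17.5 + 18.6 + 15.1 + 13.7 + 15.8 + 12.0 + 15.5 + 19.6 + 12.2) / 12 = 15.0167
σ̂ = s̄ / c₄ = 15.0167 / 0.9693 = 15.4923

15.49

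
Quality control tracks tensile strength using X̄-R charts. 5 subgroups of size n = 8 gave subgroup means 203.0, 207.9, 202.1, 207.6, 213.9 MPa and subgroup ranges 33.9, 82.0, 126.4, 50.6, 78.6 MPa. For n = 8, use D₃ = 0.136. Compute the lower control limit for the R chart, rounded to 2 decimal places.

10.10

R̄ = (33.9 + 82.0 + 126.4 + 50.6 + 78.6) / 5 = 371.5000 / 5 = 74.3000
LCL_R = D₃·R̄ = 0.136 × 74.3000 = 10.1048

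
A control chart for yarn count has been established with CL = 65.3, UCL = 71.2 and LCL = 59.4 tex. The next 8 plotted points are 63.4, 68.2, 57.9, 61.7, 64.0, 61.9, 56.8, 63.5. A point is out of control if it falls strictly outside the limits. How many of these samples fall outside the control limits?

2

Compare each point to [59.4, 71.2]: sample 3 = 57.9 < LCL; sample 7 = 56.8 < LCL.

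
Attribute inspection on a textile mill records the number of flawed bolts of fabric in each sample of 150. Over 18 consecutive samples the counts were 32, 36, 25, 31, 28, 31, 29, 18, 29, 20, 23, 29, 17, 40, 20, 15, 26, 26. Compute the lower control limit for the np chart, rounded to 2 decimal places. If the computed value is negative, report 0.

12.40

p̄ = Σdᵢ / (k·n) = 475 / (18 × 150) = 0.17593
LCL = np̄ − 3·√(np̄(1−p̄)) = 26.3889 − 3 × 4.6633 = 12.3990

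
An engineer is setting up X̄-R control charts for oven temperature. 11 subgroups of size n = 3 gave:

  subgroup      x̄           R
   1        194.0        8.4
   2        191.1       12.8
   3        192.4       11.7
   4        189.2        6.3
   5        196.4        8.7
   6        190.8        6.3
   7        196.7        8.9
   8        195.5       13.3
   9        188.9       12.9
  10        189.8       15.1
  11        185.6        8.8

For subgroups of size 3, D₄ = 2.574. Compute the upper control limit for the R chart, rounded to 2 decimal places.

R̄ = (8.4 + 12.8 + 11.7 + 6.3 + 8.7 + 6.3 + 8.9 + 13.3 + 12.9 + 15.1 + 8.8) / 11 = 113.2000 / 11 = 10.2909
UCL_R = D₄·R̄ = 2.574 × 10.2909 = 26.4888

26.49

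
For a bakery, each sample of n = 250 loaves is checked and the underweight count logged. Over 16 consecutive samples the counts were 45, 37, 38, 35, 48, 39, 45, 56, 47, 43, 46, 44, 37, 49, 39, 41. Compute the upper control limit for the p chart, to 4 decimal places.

p̄ = Σdᵢ / (k·n) = 689 / (16 × 250) = 0.17225
UCL = p̄ + 3·√(p̄(1−p̄)/n) = 0.17225 + 3 × √(0.17225×0.82775/250) = 0.17225 + 3 × 0.02388 = 0.24389

0.2439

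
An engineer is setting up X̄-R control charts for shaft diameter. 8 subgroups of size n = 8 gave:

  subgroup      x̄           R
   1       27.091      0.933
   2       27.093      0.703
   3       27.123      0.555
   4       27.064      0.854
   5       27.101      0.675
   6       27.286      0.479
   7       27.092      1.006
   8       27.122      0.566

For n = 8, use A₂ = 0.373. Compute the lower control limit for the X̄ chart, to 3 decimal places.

26.852

X̄̄ = (27.091 + 27.093 + 27.123 + 27.064 + 27.101 + 27.286 + 27.092 + 27.122) / 8 = 216.9720 / 8 = 27.1215
R̄ = (0.933 + 0.703 + 0.555 + 0.854 + 0.675 + 0.479 + 1.006 + 0.566) / 8 = 5.7710 / 8 = 0.7214
LCL = X̄̄ − A₂·R̄ = 27.1215 − 0.373 × 0.7214 = 26.8524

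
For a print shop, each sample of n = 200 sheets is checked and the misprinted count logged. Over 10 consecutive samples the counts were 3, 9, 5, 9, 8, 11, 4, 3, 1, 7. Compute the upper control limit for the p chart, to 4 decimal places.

p̄ = Σdᵢ / (k·n) = 60 / (10 × 200) = 0.03000
UCL = p̄ + 3·√(p̄(1−p̄)/n) = 0.03000 + 3 × √(0.03000×0.97000/200) = 0.03000 + 3 × 0.01206 = 0.06619

0.0662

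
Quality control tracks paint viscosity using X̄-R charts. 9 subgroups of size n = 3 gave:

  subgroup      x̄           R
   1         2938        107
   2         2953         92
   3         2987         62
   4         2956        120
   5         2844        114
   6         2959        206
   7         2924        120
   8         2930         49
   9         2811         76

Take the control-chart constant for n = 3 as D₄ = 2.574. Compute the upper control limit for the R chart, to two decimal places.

R̄ = (107 + 92 + 62 + 120 + 114 + 206 + 120 + 49 + 76) / 9 = 946.0000 / 9 = 105.1111
UCL_R = D₄·R̄ = 2.574 × 105.1111 = 270.5560

270.56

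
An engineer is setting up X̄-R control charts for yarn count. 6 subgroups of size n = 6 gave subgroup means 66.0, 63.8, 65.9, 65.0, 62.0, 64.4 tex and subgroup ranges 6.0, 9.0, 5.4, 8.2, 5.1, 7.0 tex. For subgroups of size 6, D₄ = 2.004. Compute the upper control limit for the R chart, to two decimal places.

13.59

R̄ = (6.0 + 9.0 + 5.4 + 8.2 + 5.1 + 7.0) / 6 = 40.7000 / 6 = 6.7833
UCL_R = D₄·R̄ = 2.004 × 6.7833 = 13.5938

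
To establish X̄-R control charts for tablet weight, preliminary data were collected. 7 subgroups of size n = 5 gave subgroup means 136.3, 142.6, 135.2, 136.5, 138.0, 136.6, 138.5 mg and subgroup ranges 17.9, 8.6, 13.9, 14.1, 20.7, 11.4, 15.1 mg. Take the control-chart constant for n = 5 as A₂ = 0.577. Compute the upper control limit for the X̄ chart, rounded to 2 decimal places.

X̄̄ = (136.3 + 142.6 + 135.2 + 136.5 + 138.0 + 136.6 + 138.5) / 7 = 963.7000 / 7 = 137.6714
R̄ = (17.9 + 8.6 + 13.9 + 14.1 + 20.7 + 11.4 + 15.1) / 7 = 101.7000 / 7 = 14.5286
UCL = X̄̄ + A₂·R̄ = 137.6714 + 0.577 × 14.5286 = 146.0544

146.05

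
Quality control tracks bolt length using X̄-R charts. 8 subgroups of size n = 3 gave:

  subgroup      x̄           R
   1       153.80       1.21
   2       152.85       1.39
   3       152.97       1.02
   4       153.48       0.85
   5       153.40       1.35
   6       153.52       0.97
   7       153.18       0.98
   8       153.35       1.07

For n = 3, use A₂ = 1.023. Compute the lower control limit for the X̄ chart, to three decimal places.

X̄̄ = (153.80 + 152.85 + 152.97 + 153.48 + 153.40 + 153.52 + 153.18 + 153.35) / 8 = 1226.5500 / 8 = 153.3187
R̄ = (1.21 + 1.39 + 1.02 + 0.85 + 1.35 + 0.97 + 0.98 + 1.07) / 8 = 8.8400 / 8 = 1.1050
LCL = X̄̄ − A₂·R̄ = 153.3187 − 1.023 × 1.1050 = 152.1883

152.188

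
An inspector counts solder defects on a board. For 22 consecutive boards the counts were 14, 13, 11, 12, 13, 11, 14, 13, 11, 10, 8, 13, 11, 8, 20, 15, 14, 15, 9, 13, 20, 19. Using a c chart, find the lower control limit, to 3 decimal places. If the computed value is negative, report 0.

c̄ = (14 + 13 + 11 + 12 + 13 + 11 + 14 + 13 + 11 + 10 + 8 + 13 + 11 + 8 + 20 + 15 + 14 + 15 + 9 + 13 + 20 + 19) / 22 = 287 / 22 = 13.0455
LCL = c̄ − 3√c̄ = 13.0455 − 3 × 3.6118 = 2.2099

2.210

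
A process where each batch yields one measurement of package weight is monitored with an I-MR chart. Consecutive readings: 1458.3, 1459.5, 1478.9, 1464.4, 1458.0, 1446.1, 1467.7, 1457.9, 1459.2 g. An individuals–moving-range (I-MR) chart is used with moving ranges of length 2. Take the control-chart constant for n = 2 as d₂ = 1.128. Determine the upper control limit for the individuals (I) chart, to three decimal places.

1489.735

X̄ = (1458.3 + 1459.5 + 1478.9 + 1464.4 + 1458.0 + 1446.1 + 1467.7 + 1457.9 + 1459.2) / 9 = 1461.1111
Moving ranges: 1.2, 19.4, 14.5, 6.4, 11.9, 21.6, 9.8, 1.3; M̄R̄ = 86.1000 / 8 = 10.7625
UCL = X̄ + 3·M̄R̄/d₂ = 1461.1111 + 3 × 10.7625 / 1.128 = 1489.7348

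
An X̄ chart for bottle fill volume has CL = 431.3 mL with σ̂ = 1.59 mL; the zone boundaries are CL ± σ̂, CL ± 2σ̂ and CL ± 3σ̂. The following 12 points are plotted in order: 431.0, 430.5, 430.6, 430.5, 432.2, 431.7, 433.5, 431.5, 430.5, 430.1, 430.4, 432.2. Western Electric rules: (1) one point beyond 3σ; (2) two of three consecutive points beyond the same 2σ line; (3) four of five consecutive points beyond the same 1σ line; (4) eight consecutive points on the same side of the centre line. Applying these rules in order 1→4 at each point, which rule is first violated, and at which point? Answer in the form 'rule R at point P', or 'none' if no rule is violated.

Zone of each point (C = within 1σ̂, B = 1σ̂–2σ̂, A = 2σ̂–3σ̂, * = beyond 3σ̂; sign = side of CL): 1:-C, 2:-C, 3:-C, 4:-C, 5:+C, 6:+C, 7:+B, 8:+C, 9:-C, 10:-C, 11:-C, 12:+C
No rule fires across all 12 points.

none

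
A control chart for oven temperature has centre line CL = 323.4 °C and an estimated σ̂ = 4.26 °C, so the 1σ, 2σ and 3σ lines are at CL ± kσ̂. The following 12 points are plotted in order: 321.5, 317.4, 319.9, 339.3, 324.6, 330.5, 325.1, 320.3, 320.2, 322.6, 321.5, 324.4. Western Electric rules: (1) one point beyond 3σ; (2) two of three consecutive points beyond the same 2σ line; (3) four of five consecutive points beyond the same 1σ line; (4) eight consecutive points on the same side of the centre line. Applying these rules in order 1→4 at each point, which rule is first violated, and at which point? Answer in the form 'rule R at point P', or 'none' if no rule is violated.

Zone of each point (C = within 1σ̂, B = 1σ̂–2σ̂, A = 2σ̂–3σ̂, * = beyond 3σ̂; sign = side of CL): 1:-C, 2:-B, 3:-C, 4:+*, 5:+C, 6:+B, 7:+C, 8:-C, 9:-C, 10:-C, 11:-C, 12:+C
Rule 1 (one point beyond the 3σ limits) is satisfied at point 4.

rule 1 at point 4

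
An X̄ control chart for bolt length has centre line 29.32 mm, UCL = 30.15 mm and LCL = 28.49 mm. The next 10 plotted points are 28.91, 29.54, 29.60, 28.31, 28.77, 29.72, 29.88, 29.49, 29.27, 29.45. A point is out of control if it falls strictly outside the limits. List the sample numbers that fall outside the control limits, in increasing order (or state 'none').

4

Compare each point to [28.49, 30.15]: sample 4 = 28.31 < LCL.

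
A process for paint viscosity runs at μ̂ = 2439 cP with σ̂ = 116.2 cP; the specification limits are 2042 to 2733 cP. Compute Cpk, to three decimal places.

Cpu = (USL − μ̂) / (3σ̂) = (2733 − 2439) / (3 × 116.2) = 0.8434; Cpl = (μ̂ − LSL) / (3σ̂) = (2439 − 2042) / (3 × 116.2) = 1.1388; Cpk = min(Cpu, Cpl) = 0.8434

0.843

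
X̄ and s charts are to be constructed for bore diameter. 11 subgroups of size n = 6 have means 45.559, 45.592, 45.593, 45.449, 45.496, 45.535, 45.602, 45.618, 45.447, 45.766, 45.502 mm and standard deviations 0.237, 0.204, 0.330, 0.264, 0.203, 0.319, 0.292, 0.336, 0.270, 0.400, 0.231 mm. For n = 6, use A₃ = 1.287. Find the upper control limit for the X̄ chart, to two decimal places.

45.92

X̄̄ = (45.559 + 45.592 + 45.593 + 45.449 + 45.496 + 45.535 + 45.602 + 45.618 + 45.447 + 45.766 + 45.502) / 11 = 45.5599
s̄ = (0.237 + 0.204 + 0.330 + 0.264 + 0.203 + 0.319 + 0.292 + 0.336 + 0.270 + 0.400 + 0.231) / 11 = 0.2805
UCL = X̄̄ + A₃·s̄ = 45.5599 + 1.287 × 0.2805 = 45.9210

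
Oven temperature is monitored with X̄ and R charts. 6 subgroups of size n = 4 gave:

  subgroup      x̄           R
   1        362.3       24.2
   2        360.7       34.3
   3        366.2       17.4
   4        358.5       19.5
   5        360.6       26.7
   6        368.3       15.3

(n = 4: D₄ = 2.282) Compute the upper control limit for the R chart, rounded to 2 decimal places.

52.26

R̄ = (24.2 + 34.3 + 17.4 + 19.5 + 26.7 + 15.3) / 6 = 137.4000 / 6 = 22.9000
UCL_R = D₄·R̄ = 2.282 × 22.9000 = 52.2578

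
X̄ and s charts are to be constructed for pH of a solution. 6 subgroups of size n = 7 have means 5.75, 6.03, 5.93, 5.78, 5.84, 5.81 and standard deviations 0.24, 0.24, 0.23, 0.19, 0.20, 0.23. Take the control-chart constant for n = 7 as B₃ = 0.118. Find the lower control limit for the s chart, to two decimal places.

s̄ = (0.24 + 0.24 + 0.23 + 0.19 + 0.20 + 0.23) / 6 = 0.2217
LCL_s = B₃·s̄ = 0.118 × 0.2217 = 0.0262

0.03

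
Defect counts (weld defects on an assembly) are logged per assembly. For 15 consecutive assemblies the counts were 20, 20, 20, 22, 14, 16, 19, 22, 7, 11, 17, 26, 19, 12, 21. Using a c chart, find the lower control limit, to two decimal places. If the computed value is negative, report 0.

c̄ = (20 + 20 + 20 + 22 + 14 + 16 + 19 + 22 + 7 + 11 + 17 + 26 + 19 + 12 + 21) / 15 = 266 / 15 = 17.7333
LCL = c̄ − 3√c̄ = 17.7333 − 3 × 4.2111 = 5.1000

5.10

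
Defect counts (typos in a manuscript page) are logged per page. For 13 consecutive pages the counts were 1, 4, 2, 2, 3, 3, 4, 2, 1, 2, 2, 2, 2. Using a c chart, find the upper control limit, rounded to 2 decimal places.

c̄ = (1 + 4 + 2 + 2 + 3 + 3 + 4 + 2 + 1 + 2 + 2 + 2 + 2) / 13 = 30 / 13 = 2.3077
UCL = c̄ + 3√c̄ = 2.3077 + 3 × √2.3077 = 2.3077 + 3 × 1.5191 = 6.8650

6.87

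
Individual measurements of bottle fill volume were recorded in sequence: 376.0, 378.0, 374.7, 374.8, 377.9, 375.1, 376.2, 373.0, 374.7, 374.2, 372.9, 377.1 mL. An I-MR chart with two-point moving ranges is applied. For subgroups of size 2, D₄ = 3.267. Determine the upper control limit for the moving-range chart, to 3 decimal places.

Moving ranges: 2.0, 3.3, 0.1, 3.1, 2.8, 1.1, 3.2, 1.7, 0.5, 1.3, 4.2; M̄R̄ = 23.3000 / 11 = 2.1182
UCL_MR = D₄·M̄R̄ = 3.267 × 2.1182 = 6.9201

6.920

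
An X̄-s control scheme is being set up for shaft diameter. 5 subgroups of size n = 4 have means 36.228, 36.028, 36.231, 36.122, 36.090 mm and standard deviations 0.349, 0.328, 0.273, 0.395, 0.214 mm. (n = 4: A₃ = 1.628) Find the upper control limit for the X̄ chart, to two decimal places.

36.65

X̄̄ = (36.228 + 36.028 + 36.231 + 36.122 + 36.090) / 5 = 36.1398
s̄ = (0.349 + 0.328 + 0.273 + 0.395 + 0.214) / 5 = 0.3118
UCL = X̄̄ + A₃·s̄ = 36.1398 + 1.628 × 0.3118 = 36.6474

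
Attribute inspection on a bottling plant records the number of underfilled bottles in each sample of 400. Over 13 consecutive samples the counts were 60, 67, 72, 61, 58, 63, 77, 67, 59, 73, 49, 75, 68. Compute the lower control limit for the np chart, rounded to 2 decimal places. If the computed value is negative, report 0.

43.13

p̄ = Σdᵢ / (k·n) = 849 / (13 × 400) = 0.16327
LCL = np̄ − 3·√(np̄(1−p̄)) = 65.3077 − 3 × 7.3922 = 43.1310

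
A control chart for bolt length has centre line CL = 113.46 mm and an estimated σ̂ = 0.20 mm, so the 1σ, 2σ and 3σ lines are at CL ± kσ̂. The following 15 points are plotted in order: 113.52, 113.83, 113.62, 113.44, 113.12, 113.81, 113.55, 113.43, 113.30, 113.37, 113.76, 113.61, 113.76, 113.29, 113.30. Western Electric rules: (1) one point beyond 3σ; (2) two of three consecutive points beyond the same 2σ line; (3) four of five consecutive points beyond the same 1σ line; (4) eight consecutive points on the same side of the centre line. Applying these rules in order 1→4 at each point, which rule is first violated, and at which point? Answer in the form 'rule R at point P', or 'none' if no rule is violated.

Zone of each point (C = within 1σ̂, B = 1σ̂–2σ̂, A = 2σ̂–3σ̂, * = beyond 3σ̂; sign = side of CL): 1:+C, 2:+B, 3:+C, 4:-C, 5:-B, 6:+B, 7:+C, 8:-C, 9:-C, 10:-C, 11:+B, 12:+C, 13:+B, 14:-C, 15:-C
No rule fires across all 15 points.

none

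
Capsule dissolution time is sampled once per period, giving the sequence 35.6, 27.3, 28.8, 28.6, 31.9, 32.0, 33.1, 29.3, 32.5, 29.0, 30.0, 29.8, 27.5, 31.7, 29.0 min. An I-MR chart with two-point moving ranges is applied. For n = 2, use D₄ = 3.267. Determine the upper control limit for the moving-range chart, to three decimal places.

8.261

Moving ranges: 8.3, 1.5, 0.2, 3.3, 0.1, 1.1, 3.8, 3.2, 3.5, 1.0, 0.2, 2.3, 4.2, 2.7; M̄R̄ = 35.4000 / 14 = 2.5286
UCL_MR = D₄·M̄R̄ = 3.267 × 2.5286 = 8.2608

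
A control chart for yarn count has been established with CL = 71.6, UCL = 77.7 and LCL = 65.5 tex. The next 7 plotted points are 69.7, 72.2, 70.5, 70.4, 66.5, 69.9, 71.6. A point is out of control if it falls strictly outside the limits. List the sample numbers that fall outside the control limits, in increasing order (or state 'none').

none

All 7 points lie within [65.5, 77.7].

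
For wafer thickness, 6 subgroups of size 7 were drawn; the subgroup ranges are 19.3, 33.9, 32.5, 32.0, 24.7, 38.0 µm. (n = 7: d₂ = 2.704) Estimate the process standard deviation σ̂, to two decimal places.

R̄ = (19.3 + 33.9 + 32.5 + 32.0 + 24.7 + 38.0) / 6 = 30.0667
σ̂ = R̄ / d₂ = 30.0667 / 2.704 = 11.1193

11.12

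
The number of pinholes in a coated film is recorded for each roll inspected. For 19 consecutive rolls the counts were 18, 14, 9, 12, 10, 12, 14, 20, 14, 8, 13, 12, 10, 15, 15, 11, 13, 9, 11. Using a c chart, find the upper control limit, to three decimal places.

c̄ = (18 + 14 + 9 + 12 + 10 + 12 + 14 + 20 + 14 + 8 + 13 + 12 + 10 + 15 + 15 + 11 + 13 + 9 + 11) / 19 = 240 / 19 = 12.6316
UCL = c̄ + 3√c̄ = 12.6316 + 3 × √12.6316 = 12.6316 + 3 × 3.5541 = 23.2939

23.294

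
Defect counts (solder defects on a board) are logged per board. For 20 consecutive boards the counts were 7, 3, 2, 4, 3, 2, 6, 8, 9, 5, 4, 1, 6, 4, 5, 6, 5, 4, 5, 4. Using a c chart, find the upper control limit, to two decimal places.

11.12

c̄ = (7 + 3 + 2 + 4 + 3 + 2 + 6 + 8 + 9 + 5 + 4 + 1 + 6 + 4 + 5 + 6 + 5 + 4 + 5 + 4) / 20 = 93 / 20 = 4.6500
UCL = c̄ + 3√c̄ = 4.6500 + 3 × √4.6500 = 4.6500 + 3 × 2.1564 = 11.1192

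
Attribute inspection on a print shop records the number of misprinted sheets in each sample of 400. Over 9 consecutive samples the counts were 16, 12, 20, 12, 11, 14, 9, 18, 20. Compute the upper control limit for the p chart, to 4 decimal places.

0.0649

p̄ = Σdᵢ / (k·n) = 132 / (9 × 400) = 0.03667
UCL = p̄ + 3·√(p̄(1−p̄)/n) = 0.03667 + 3 × √(0.03667×0.96333/400) = 0.03667 + 3 × 0.00940 = 0.06486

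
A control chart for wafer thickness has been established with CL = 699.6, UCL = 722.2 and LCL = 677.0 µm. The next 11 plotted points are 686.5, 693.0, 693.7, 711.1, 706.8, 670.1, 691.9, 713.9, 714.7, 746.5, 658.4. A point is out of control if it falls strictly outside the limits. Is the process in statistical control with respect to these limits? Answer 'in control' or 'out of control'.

out of control

Compare each point to [677.0, 722.2]: sample 6 = 670.1 < LCL; sample 10 = 746.5 > UCL; sample 11 = 658.4 < LCL.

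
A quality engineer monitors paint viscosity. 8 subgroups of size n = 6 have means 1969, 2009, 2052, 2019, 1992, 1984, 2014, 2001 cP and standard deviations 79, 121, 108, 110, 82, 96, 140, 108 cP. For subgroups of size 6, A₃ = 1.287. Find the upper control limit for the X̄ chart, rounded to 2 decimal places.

X̄̄ = (1969 + 2009 + 2052 + 2019 + 1992 + 1984 + 2014 + 2001) / 8 = 2005.0000
s̄ = (79 + 121 + 108 + 110 + 82 + 96 + 140 + 108) / 8 = 105.5000
UCL = X̄̄ + A₃·s̄ = 2005.0000 + 1.287 × 105.5000 = 2140.7785

2140.78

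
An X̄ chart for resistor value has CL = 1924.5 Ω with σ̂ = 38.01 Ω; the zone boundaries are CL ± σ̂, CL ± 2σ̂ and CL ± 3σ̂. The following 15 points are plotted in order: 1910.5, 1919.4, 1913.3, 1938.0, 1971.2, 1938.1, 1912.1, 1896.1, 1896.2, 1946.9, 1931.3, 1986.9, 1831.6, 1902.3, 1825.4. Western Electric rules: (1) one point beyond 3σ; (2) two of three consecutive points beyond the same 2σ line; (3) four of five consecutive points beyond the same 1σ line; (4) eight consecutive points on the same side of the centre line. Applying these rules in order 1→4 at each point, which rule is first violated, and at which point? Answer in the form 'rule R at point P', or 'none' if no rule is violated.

Zone of each point (C = within 1σ̂, B = 1σ̂–2σ̂, A = 2σ̂–3σ̂, * = beyond 3σ̂; sign = side of CL): 1:-C, 2:-C, 3:-C, 4:+C, 5:+B, 6:+C, 7:-C, 8:-C, 9:-C, 10:+C, 11:+C, 12:+B, 13:-A, 14:-C, 15:-A
Rule 2 (two of three consecutive points beyond the same 2σ limit) is satisfied at point 15.

rule 2 at point 15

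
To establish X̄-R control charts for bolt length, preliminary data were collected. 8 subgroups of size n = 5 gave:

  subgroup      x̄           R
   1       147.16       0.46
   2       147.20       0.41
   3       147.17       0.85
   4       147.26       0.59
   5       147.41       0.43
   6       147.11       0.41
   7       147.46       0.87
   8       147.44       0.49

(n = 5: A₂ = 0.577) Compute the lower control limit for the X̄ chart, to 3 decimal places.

X̄̄ = (147.16 + 147.20 + 147.17 + 147.26 + 147.41 + 147.11 + 147.46 + 147.44) / 8 = 1178.2100 / 8 = 147.2763
R̄ = (0.46 + 0.41 + 0.85 + 0.59 + 0.43 + 0.41 + 0.87 + 0.49) / 8 = 4.5100 / 8 = 0.5637
LCL = X̄̄ − A₂·R̄ = 147.2763 − 0.577 × 0.5637 = 146.9510

146.951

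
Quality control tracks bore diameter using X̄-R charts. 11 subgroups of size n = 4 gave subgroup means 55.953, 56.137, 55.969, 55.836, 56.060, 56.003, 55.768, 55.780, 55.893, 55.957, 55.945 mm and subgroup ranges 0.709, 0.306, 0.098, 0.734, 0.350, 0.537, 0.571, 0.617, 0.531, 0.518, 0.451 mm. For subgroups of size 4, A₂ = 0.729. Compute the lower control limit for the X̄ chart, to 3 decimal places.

X̄̄ = (55.953 + 56.137 + 55.969 + 55.836 + 56.060 + 56.003 + 55.768 + 55.780 + 55.893 + 55.957 + 55.945) / 11 = 615.3010 / 11 = 55.9365
R̄ = (0.709 + 0.306 + 0.098 + 0.734 + 0.350 + 0.537 + 0.571 + 0.617 + 0.531 + 0.518 + 0.451) / 11 = 5.4220 / 11 = 0.4929
LCL = X̄̄ − A₂·R̄ = 55.9365 − 0.729 × 0.4929 = 55.5771

55.577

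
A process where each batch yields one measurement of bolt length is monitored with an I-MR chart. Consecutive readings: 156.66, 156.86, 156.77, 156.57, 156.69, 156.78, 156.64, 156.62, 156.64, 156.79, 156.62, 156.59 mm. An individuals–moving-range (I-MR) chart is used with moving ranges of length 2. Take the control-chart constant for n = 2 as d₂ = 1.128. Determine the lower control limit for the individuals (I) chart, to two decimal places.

156.39

X̄ = (156.66 + 156.86 + 156.77 + 156.57 + 156.69 + 156.78 + 156.64 + 156.62 + 156.64 + 156.79 + 156.62 + 156.59) / 12 = 156.6858
Moving ranges: 0.20, 0.09, 0.20, 0.12, 0.09, 0.14, 0.02, 0.02, 0.15, 0.17, 0.03; M̄R̄ = 1.2300 / 11 = 0.1118
LCL = X̄ − 3·M̄R̄/d₂ = 156.6858 − 3 × 0.1118 / 1.128 = 156.3884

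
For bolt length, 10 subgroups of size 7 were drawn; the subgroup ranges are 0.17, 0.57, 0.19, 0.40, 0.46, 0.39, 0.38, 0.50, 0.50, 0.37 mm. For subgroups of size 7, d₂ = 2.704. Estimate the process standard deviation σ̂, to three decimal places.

R̄ = (0.17 + 0.57 + 0.19 + 0.40 + 0.46 + 0.39 + 0.38 + 0.50 + 0.50 + 0.37) / 10 = 0.3930
σ̂ = R̄ / d₂ = 0.3930 / 2.704 = 0.1453

0.145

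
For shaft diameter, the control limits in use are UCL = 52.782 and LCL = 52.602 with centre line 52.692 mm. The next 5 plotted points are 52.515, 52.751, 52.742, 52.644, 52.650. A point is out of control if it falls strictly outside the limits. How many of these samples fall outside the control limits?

1

Compare each point to [52.602, 52.782]: sample 1 = 52.515 < LCL.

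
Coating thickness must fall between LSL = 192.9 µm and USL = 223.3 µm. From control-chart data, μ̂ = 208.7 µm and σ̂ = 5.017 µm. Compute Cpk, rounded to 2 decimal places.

0.97

Cpu = (USL − μ̂) / (3σ̂) = (223.3 − 208.7) / (3 × 5.017) = 0.9700; Cpl = (μ̂ − LSL) / (3σ̂) = (208.7 − 192.9) / (3 × 5.017) = 1.0498; Cpk = min(Cpu, Cpl) = 0.9700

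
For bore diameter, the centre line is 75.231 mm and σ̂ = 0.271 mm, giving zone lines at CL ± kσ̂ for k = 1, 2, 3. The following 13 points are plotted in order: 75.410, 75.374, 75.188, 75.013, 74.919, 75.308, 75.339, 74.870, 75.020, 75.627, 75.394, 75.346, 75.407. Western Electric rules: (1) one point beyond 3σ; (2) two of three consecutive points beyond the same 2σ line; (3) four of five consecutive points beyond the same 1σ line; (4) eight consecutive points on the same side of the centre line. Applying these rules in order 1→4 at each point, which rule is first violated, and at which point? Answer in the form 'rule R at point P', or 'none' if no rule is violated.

none

Zone of each point (C = within 1σ̂, B = 1σ̂–2σ̂, A = 2σ̂–3σ̂, * = beyond 3σ̂; sign = side of CL): 1:+C, 2:+C, 3:-C, 4:-C, 5:-B, 6:+C, 7:+C, 8:-B, 9:-C, 10:+B, 11:+C, 12:+C, 13:+C
No rule fires across all 13 points.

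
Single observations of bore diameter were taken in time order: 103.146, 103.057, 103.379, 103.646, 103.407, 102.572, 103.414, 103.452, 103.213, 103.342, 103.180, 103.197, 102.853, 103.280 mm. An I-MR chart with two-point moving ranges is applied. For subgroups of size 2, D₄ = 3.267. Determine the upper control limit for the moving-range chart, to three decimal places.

0.993

Moving ranges: 0.089, 0.322, 0.267, 0.239, 0.835, 0.842, 0.038, 0.239, 0.129, 0.162, 0.017, 0.344, 0.427; M̄R̄ = 3.9500 / 13 = 0.3038
UCL_MR = D₄·M̄R̄ = 3.267 × 0.3038 = 0.9927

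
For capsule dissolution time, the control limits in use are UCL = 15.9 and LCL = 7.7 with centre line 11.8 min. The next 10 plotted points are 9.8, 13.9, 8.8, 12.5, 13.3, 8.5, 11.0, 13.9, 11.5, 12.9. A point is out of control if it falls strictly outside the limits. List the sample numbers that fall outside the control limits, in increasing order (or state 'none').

All 10 points lie within [7.7, 15.9].

none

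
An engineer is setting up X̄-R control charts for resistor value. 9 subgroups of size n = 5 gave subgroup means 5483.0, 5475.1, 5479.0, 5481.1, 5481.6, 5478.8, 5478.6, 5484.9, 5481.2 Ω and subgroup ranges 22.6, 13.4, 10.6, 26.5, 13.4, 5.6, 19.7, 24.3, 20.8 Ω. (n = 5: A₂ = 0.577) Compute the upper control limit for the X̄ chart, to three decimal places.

5490.426

X̄̄ = (5483.0 + 5475.1 + 5479.0 + 5481.1 + 5481.6 + 5478.8 + 5478.6 + 5484.9 + 5481.2) / 9 = 49323.3000 / 9 = 5480.3667
R̄ = (22.6 + 13.4 + 10.6 + 26.5 + 13.4 + 5.6 + 19.7 + 24.3 + 20.8) / 9 = 156.9000 / 9 = 17.4333
UCL = X̄̄ + A₂·R̄ = 5480.3667 + 0.577 × 17.4333 = 5490.4257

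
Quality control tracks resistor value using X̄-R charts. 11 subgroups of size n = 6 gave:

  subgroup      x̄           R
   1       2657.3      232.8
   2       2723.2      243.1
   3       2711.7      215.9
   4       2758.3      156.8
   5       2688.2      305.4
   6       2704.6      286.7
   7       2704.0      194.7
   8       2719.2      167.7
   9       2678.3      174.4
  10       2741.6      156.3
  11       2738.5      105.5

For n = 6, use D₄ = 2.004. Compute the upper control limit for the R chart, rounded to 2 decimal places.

407.96

R̄ = (232.8 + 243.1 + 215.9 + 156.8 + 305.4 + 286.7 + 194.7 + 167.7 + 174.4 + 156.3 + 105.5) / 11 = 2239.3000 / 11 = 203.5727
UCL_R = D₄·R̄ = 2.004 × 203.5727 = 407.9597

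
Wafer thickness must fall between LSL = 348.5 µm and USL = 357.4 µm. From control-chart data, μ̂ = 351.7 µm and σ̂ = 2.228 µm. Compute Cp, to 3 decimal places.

0.666

Cp = (USL − LSL) / (6σ̂) = (357.4 − 348.5) / (6 × 2.228) = 8.9000 / 13.3680 = 0.6658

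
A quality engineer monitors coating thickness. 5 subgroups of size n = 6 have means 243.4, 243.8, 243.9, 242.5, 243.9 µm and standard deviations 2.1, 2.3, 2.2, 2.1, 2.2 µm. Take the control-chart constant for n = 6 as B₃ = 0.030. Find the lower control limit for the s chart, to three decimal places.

s̄ = (2.1 + 2.3 + 2.2 + 2.1 + 2.2) / 5 = 2.1800
LCL_s = B₃·s̄ = 0.030 × 2.1800 = 0.0654

0.065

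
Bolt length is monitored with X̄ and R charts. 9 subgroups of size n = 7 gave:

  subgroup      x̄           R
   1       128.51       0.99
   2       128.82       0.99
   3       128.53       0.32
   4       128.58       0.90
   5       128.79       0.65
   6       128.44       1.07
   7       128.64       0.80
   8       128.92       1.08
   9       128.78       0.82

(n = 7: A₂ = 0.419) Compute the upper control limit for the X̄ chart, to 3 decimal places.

X̄̄ = (128.51 + 128.82 + 128.53 + 128.58 + 128.79 + 128.44 + 128.64 + 128.92 + 128.78) / 9 = 1158.0100 / 9 = 128.6678
R̄ = (0.99 + 0.99 + 0.32 + 0.90 + 0.65 + 1.07 + 0.80 + 1.08 + 0.82) / 9 = 7.6200 / 9 = 0.8467
UCL = X̄̄ + A₂·R̄ = 128.6678 + 0.419 × 0.8467 = 129.0225

129.023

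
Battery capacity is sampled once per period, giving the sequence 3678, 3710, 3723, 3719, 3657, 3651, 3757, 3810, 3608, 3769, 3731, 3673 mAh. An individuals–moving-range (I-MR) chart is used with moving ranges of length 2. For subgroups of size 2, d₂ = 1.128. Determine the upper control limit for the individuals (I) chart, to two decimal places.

3884.87

X̄ = (3678 + 3710 + 3723 + 3719 + 3657 + 3651 + 3757 + 3810 + 3608 + 3769 + 3731 + 3673) / 12 = 3707.1667
Moving ranges: 32, 13, 4, 62, 6, 106, 53, 202, 161, 38, 58; M̄R̄ = 735.0000 / 11 = 66.8182
UCL = X̄ + 3·M̄R̄/d₂ = 3707.1667 + 3 × 66.8182 / 1.128 = 3884.8746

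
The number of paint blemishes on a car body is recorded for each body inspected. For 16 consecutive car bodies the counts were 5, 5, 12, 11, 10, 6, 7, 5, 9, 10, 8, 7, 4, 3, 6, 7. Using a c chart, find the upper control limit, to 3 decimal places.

c̄ = (5 + 5 + 12 + 11 + 10 + 6 + 7 + 5 + 9 + 10 + 8 + 7 + 4 + 3 + 6 + 7) / 16 = 115 / 16 = 7.1875
UCL = c̄ + 3√c̄ = 7.1875 + 3 × √7.1875 = 7.1875 + 3 × 2.6810 = 15.2304

15.230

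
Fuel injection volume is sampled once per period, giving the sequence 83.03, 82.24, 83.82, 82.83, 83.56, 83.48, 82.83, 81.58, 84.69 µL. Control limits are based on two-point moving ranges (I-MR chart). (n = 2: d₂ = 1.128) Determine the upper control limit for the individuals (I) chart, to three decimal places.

86.170

X̄ = (83.03 + 82.24 + 83.82 + 82.83 + 83.56 + 83.48 + 82.83 + 81.58 + 84.69) / 9 = 83.1178
Moving ranges: 0.79, 1.58, 0.99, 0.73, 0.08, 0.65, 1.25, 3.11; M̄R̄ = 9.1800 / 8 = 1.1475
UCL = X̄ + 3·M̄R̄/d₂ = 83.1178 + 3 × 1.1475 / 1.128 = 86.1696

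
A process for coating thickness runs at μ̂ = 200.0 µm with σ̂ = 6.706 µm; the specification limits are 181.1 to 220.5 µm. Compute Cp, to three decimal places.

0.979

Cp = (USL − LSL) / (6σ̂) = (220.5 − 181.1) / (6 × 6.706) = 39.4000 / 40.2360 = 0.9792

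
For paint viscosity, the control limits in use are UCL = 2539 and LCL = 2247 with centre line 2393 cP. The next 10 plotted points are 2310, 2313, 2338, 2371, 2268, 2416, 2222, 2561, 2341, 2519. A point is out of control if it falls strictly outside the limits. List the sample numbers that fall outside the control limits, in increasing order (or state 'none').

Compare each point to [2247, 2539]: sample 7 = 2222 < LCL; sample 8 = 2561 > UCL.

7, 8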